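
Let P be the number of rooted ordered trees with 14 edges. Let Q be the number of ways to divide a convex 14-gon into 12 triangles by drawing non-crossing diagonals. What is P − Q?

A rooted plane tree with 14 edges has 15 nodes, and the count is C_14. So P = C_14 = 2674440.
A convex 14-gon is triangulated into 12 triangles, and the number of such triangulations is the Catalan number C_{14−2} = C_12. So Q = C_12 = 208012.
P − Q = 2674440 − 208012 = 2466428.

2466428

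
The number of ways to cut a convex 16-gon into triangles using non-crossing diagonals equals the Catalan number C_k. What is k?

14

Triangulations of a convex m-gon are counted by C_{m−2}; with m = 16 this is C_14.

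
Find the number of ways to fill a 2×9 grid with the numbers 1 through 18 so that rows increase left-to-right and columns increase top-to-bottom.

4862

By the hook-length formula (or a Dyck-path bijection), SYT of shape 2×9 number C_9.
C_9 = C(18,9)/10 = 48620/10 = 4862.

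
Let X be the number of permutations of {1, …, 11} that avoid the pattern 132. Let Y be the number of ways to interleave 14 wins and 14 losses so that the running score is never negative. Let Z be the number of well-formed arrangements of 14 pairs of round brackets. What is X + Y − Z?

Permutations of [n] avoiding any single length-3 pattern are counted by C_n; here n = 11. So X = C_11 = 58786.
Ballot sequences with n votes each where one side never trails are Dyck words, counted by C_n; here n = 14. So Y = C_14 = 2674440.
Balanced strings of n pairs of brackets are counted by C_n; here n = 14. So Z = C_14 = 2674440.
X + Y − Z = 58786 + 2674440 − 2674440 = 58786.

58786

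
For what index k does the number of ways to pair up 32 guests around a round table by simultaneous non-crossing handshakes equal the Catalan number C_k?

With 32 = 2·16 people, non-crossing handshake pairings are non-crossing perfect matchings on a circle, counted by C_16.

16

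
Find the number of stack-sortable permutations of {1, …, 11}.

Stack-sortable permutations are exactly the 231-avoiding ones, counted by C_n; here n = 11.
C_11 = C(22,11)/12 = 705432/12 = 58786.

58786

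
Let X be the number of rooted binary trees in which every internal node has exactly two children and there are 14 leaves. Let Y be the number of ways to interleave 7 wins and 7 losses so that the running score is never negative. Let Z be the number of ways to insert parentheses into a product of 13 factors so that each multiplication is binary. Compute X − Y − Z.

534459

A full binary tree with L leaves has L−1 internal nodes and is counted by C_{L−1}; L = 14 gives C_13. So X = C_13 = 742900.
Reading a vote for the leader as '(' and for the other as ')' turns such a sequence into a balanced string of 7 pairs, so the count is C_7. So Y = C_7 = 429.
Ways to associate a product of 13 factors correspond to binary trees on 13 leaves, so the count is C_12. So Z = C_12 = 208012.
X − Y − Z = 742900 − 429 − 208012 = 534459.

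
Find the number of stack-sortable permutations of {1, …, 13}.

Stack-sortable permutations are exactly the 231-avoiding ones, counted by C_n; here n = 13.
C_13 = C(26,13)/14 = 10400600/14 = 742900.

742900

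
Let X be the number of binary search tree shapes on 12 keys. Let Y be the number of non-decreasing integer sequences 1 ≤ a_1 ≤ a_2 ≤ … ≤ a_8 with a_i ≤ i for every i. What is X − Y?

Rooted binary trees with 12 nodes (each child slot possibly empty) number C_12. So X = C_12 = 208012.
Weakly increasing sequences with a_i ≤ i biject with Dyck paths of semilength 8, so there are C_8. So Y = C_8 = 1430.
X − Y = 208012 − 1430 = 206582.

206582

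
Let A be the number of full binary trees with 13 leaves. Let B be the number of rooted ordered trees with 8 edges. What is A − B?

Full binary trees with 13 leaves have 13−1 = 12 internal nodes, so there are C_12 of them. So A = C_12 = 208012.
Rooted ordered trees with n edges are counted by C_n; here n = 8. So B = C_8 = 1430.
A − B = 208012 − 1430 = 206582.

206582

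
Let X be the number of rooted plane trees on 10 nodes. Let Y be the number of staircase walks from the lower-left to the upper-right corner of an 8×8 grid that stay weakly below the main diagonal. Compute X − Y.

3432

A rooted plane tree on 10 nodes has 9 edges, and such trees are counted by C_9. So X = C_9 = 4862.
Monotone paths in an n×n grid that stay weakly below the diagonal are counted by C_n; here n = 8. So Y = C_8 = 1430.
X − Y = 4862 − 1430 = 3432.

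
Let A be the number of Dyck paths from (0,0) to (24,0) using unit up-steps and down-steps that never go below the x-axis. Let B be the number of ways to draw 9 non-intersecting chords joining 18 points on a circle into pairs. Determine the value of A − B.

203150

Dyck paths of semilength n (length 2n) are counted by C_n; here n = 12. So A = C_12 = 208012.
Non-crossing perfect matchings of 2n points on a circle are counted by C_n; with 18 points, n = 9. So B = C_9 = 4862.
A − B = 208012 − 4862 = 203150.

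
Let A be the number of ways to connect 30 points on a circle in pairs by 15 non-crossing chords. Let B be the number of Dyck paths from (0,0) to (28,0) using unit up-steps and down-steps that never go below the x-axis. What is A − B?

Non-crossing perfect matchings of 2n points on a circle are counted by C_n; with 30 points, n = 15. So A = C_15 = 9694845.
Paths of 14 up- and 14 down-steps that never dip below the axis are Dyck paths; their count is C_14. So B = C_14 = 2674440.
A − B = 9694845 − 2674440 = 7020405.

7020405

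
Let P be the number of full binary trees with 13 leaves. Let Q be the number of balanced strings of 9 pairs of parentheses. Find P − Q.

203150

A full binary tree with L leaves has L−1 internal nodes and is counted by C_{L−1}; L = 13 gives C_12. So P = C_12 = 208012.
A balanced arrangement of 9 bracket pairs is a Dyck word of semilength 9, so the count is C_9. So Q = C_9 = 4862.
P − Q = 208012 − 4862 = 203150.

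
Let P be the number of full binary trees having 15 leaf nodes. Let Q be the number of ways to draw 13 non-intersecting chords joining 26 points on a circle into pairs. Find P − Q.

1931540

Full binary trees with 15 leaves have 15−1 = 14 internal nodes, so there are C_14 of them. So P = C_14 = 2674440.
Non-crossing perfect matchings of 2n points on a circle are counted by C_n; with 26 points, n = 13. So Q = C_13 = 742900.
P − Q = 2674440 − 742900 = 1931540.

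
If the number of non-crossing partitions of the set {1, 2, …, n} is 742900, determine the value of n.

Non-crossing partitions of [n] are counted by C_n; 742900 = C_13.

13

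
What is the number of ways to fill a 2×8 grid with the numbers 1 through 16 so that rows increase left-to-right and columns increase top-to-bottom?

By the hook-length formula (or a Dyck-path bijection), SYT of shape 2×8 number C_8.
C_8 = C(16,8)/9 = 12870/9 = 1430.

1430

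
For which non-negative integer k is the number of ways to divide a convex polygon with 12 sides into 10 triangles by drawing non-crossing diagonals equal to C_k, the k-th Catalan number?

A convex 12-gon is triangulated into 10 triangles, and the number of such triangulations is the Catalan number C_{12−2} = C_10.

10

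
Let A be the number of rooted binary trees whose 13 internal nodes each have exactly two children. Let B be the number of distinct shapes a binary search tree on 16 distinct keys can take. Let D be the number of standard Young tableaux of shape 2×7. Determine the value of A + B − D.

Full binary trees with n internal nodes are counted by C_n; here n = 13. So A = C_13 = 742900.
There are C_n binary search tree shapes on n keys; with n = 16 that is C_16. So B = C_16 = 35357670.
By the hook-length formula (or a Dyck-path bijection), SYT of shape 2×7 number C_7. So D = C_7 = 429.
A + B − D = 742900 + 35357670 − 429 = 36100141.

36100141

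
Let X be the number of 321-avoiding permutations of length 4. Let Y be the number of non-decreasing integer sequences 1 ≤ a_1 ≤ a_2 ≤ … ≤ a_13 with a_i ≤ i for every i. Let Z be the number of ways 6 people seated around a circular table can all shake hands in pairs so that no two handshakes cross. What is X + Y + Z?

742919

For any fixed pattern of length 3, the pattern-avoiding permutations of [4] number C_4. So X = C_4 = 14.
Such sub-staircase sequences of length n are counted by C_n; here n = 13. So Y = C_13 = 742900.
With 6 = 2·3 people, non-crossing handshake pairings are non-crossing perfect matchings on a circle, counted by C_3. So Z = C_3 = 5.
X + Y + Z = 14 + 742900 + 5 = 742919.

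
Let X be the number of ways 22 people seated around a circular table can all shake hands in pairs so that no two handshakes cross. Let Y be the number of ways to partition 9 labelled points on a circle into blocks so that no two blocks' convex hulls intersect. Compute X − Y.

Non-crossing handshake pairings of 2n people are counted by C_n; 22 people gives n = 11. So X = C_11 = 58786.
Non-crossing partitions of an n-element set are counted by C_n; here n = 9. So Y = C_9 = 4862.
X − Y = 58786 − 4862 = 53924.

53924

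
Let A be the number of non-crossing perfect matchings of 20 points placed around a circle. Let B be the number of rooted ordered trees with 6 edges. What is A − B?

16664

Pairing 20 circle points by 10 non-crossing chords gives C_10 matchings. So A = C_10 = 16796.
Rooted ordered trees with n edges are counted by C_n; here n = 6. So B = C_6 = 132.
A − B = 16796 − 132 = 16664.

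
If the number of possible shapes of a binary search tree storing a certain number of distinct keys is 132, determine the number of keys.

6

Binary search tree shapes on n keys are counted by C_n. The Catalan number equal to 132 is C_6.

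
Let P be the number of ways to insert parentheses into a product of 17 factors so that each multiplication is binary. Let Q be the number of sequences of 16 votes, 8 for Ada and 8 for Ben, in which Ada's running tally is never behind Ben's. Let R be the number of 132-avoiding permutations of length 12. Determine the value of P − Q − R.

Bracketing 17 factors into binary products is counted by C_{17−1} = C_16. So P = C_16 = 35357670.
Reading a vote for the leader as '(' and for the other as ')' turns such a sequence into a balanced string of 8 pairs, so the count is C_8. So Q = C_8 = 1430.
Permutations of [n] avoiding any single length-3 pattern are counted by C_n; here n = 12. So R = C_12 = 208012.
P − Q − R = 35357670 − 1430 − 208012 = 35148228.

35148228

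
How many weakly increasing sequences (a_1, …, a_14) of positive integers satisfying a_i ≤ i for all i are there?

Weakly increasing sequences with a_i ≤ i biject with Dyck paths of semilength 14, so there are C_14.
C_14 = 2674440.

2674440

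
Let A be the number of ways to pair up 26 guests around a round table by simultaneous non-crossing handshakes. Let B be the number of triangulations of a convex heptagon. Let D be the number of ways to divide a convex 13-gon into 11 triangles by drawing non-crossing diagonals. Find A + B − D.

684156

With 26 = 2·13 people, non-crossing handshake pairings are non-crossing perfect matchings on a circle, counted by C_13. So A = C_13 = 742900.
The number of triangulations of a 7-gon is the Catalan number C_5 (index = sides − 2). So B = C_5 = 42.
A convex 13-gon is triangulated into 11 triangles, and the number of such triangulations is the Catalan number C_{13−2} = C_11. So D = C_11 = 58786.
A + B − D = 742900 + 42 − 58786 = 684156.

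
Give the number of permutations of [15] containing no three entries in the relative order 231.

Permutations of [n] avoiding any single length-3 pattern are counted by C_n; here n = 15.
C_15 = 9694845.

9694845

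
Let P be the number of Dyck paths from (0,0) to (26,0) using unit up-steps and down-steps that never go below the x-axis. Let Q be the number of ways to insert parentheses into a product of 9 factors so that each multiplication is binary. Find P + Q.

744330

Paths of 13 up- and 13 down-steps that never dip below the axis are Dyck paths; their count is C_13. So P = C_13 = 742900.
Bracketing 9 factors into binary products is counted by C_{9−1} = C_8. So Q = C_8 = 1430.
P + Q = 742900 + 1430 = 744330.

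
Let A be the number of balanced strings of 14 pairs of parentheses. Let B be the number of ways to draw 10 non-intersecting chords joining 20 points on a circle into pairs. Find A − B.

2657644

Balanced strings of n pairs of brackets are counted by C_n; here n = 14. So A = C_14 = 2674440.
Non-crossing perfect matchings of 2n points on a circle are counted by C_n; with 20 points, n = 10. So B = C_10 = 16796.
A − B = 2674440 − 16796 = 2657644.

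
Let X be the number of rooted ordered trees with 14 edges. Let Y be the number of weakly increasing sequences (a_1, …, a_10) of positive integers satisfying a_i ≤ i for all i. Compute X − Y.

A rooted plane tree with 14 edges has 15 nodes, and the count is C_14. So X = C_14 = 2674440.
Weakly increasing sequences with a_i ≤ i biject with Dyck paths of semilength 10, so there are C_10. So Y = C_10 = 16796.
X − Y = 2674440 − 16796 = 2657644.

2657644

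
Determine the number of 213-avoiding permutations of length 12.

Permutations of [n] avoiding any single length-3 pattern are counted by C_n; here n = 12.
C_12 = C(24,12)/13 = 2704156/13 = 208012.

208012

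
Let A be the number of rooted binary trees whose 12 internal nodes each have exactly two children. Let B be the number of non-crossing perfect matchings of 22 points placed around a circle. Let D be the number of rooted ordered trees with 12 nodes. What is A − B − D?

90440

Full binary trees with n internal nodes are counted by C_n; here n = 12. So A = C_12 = 208012.
Pairing 22 circle points by 11 non-crossing chords gives C_11 matchings. So B = C_11 = 58786.
Rooted ordered (plane) trees on m nodes have m−1 edges and are counted by C_{m−1}; m = 12 gives C_11. So D = C_11 = 58786.
A − B − D = 208012 − 58786 − 58786 = 90440.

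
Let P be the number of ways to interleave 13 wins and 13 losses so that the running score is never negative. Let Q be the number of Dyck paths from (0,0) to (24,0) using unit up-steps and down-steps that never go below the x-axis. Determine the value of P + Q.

950912

Reading a vote for the leader as '(' and for the other as ')' turns such a sequence into a balanced string of 13 pairs, so the count is C_13. So P = C_13 = 742900.
A Dyck path with 12 up-steps and 12 down-steps has semilength 12, so there are C_12 of them. So Q = C_12 = 208012.
P + Q = 742900 + 208012 = 950912.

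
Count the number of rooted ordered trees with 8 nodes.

429

A rooted plane tree on 8 nodes has 7 edges, and such trees are counted by C_7.
C_7 = C_6 · 2(2·6+1)/(6+2) = 132 · 26/8 = 429.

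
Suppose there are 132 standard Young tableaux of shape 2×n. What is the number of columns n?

6

Standard Young tableaux of shape 2×n are counted by C_n. The Catalan number equal to 132 is C_6.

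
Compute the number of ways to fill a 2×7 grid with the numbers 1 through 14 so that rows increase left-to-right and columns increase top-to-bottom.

429

Standard Young tableaux of shape 2×n are counted by C_n; here n = 7.
C_7 = C_6 · 2(2·6+1)/(6+2) = 132 · 26/8 = 429.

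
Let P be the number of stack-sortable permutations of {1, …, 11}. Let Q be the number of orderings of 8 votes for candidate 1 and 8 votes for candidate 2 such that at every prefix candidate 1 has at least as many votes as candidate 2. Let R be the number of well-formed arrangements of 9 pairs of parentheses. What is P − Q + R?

62218

By Knuth's characterisation, the stack-sortable permutations of length 11 are the 231-avoiders, numbering C_11. So P = C_11 = 58786.
Ballot sequences with n votes each where one side never trails are Dyck words, counted by C_n; here n = 8. So Q = C_8 = 1430.
Balanced strings of n pairs of brackets are counted by C_n; here n = 9. So R = C_9 = 4862.
P − Q + R = 58786 − 1430 + 4862 = 62218.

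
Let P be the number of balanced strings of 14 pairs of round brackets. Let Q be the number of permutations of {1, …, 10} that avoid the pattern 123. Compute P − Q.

With 14 pairs the number of balanced bracket strings is the Catalan number C_14. So P = C_14 = 2674440.
Permutations of [n] avoiding any single length-3 pattern are counted by C_n; here n = 10. So Q = C_10 = 16796.
P − Q = 2674440 − 16796 = 2657644.

2657644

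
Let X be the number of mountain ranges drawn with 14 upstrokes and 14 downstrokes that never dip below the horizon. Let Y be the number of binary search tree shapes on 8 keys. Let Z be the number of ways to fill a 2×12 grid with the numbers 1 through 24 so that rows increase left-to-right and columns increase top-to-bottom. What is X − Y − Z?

2464998

Dyck paths of semilength n (length 2n) are counted by C_n; here n = 14. So X = C_14 = 2674440.
Binary trees (left/right distinguished) on n nodes are counted by C_n; here n = 8. So Y = C_8 = 1430.
By the hook-length formula (or a Dyck-path bijection), SYT of shape 2×12 number C_12. So Z = C_12 = 208012.
X − Y − Z = 2674440 − 1430 − 208012 = 2464998.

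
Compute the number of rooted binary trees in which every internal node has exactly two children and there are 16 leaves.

A full binary tree with L leaves has L−1 internal nodes and is counted by C_{L−1}; L = 16 gives C_15.
C_15 = C(30,15)/16 = 155117520/16 = 9694845.

9694845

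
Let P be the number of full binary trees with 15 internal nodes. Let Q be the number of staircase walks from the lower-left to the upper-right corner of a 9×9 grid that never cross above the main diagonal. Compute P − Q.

9689983

The number of full binary trees on 15 internal nodes is the Catalan number C_15. So P = C_15 = 9694845.
Sub-diagonal monotone paths from (0,0) to (9,9) biject with Dyck paths of semilength 9, giving C_9. So Q = C_9 = 4862.
P − Q = 9694845 − 4862 = 9689983.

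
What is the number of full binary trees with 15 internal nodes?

9694845

Full binary trees with n internal nodes are counted by C_n; here n = 15.
C_15 = C_14 · 2(2·14+1)/(14+2) = 2674440 · 58/16 = 9694845.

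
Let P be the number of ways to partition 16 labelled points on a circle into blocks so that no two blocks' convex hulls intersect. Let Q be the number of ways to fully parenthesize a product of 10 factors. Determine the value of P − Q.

The non-crossing partitions of [16] form a lattice of size C_16. So P = C_16 = 35357670.
Bracketing 10 factors into binary products is counted by C_{10−1} = C_9. So Q = C_9 = 4862.
P − Q = 35357670 − 4862 = 35352808.

35352808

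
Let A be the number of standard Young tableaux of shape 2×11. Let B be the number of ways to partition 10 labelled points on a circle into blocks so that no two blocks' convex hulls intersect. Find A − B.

41990

By the hook-length formula (or a Dyck-path bijection), SYT of shape 2×11 number C_11. So A = C_11 = 58786.
Non-crossing partitions of an n-element set are counted by C_n; here n = 10. So B = C_10 = 16796.
A − B = 58786 − 16796 = 41990.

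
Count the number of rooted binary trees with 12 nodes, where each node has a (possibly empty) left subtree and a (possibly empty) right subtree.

208012

Binary trees (left/right distinguished) on n nodes are counted by C_n; here n = 12.
C_12 = C(24,12)/13 = 2704156/13 = 208012.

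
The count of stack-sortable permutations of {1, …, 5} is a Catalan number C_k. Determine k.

5

Stack-sortable permutations are exactly the 231-avoiding ones, counted by C_n; here n = 5.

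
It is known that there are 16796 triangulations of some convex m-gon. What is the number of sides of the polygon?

Triangulations of a convex m-gon are counted by C_{m−2}. Since C_10 = 16796, the index is 10.
So m − 2 = 10, giving m = 12 sides.

12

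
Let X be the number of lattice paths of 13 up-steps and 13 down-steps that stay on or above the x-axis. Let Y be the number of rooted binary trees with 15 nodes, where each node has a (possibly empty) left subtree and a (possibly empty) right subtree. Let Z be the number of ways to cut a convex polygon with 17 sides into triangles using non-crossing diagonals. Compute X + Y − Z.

Paths of 13 up- and 13 down-steps that never dip below the axis are Dyck paths; their count is C_13. So X = C_13 = 742900.
Rooted binary trees with 15 nodes (each child slot possibly empty) number C_15. So Y = C_15 = 9694845.
A convex 17-gon is triangulated into 15 triangles, and the number of such triangulations is the Catalan number C_{17−2} = C_15. So Z = C_15 = 9694845.
X + Y − Z = 742900 + 9694845 − 9694845 = 742900.

742900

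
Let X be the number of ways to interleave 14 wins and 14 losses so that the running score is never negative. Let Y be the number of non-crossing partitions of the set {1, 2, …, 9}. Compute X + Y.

Reading a vote for the leader as '(' and for the other as ')' turns such a sequence into a balanced string of 14 pairs, so the count is C_14. So X = C_14 = 2674440.
Non-crossing partitions of an n-element set are counted by C_n; here n = 9. So Y = C_9 = 4862.
X + Y = 2674440 + 4862 = 2679302.

2679302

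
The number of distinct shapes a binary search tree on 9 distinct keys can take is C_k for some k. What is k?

There are C_n binary search tree shapes on n keys; with n = 9 that is C_9.

9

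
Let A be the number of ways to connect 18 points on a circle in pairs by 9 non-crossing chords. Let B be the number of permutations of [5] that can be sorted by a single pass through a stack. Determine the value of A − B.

4820

Pairing 18 circle points by 9 non-crossing chords gives C_9 matchings. So A = C_9 = 4862.
Stack-sortable permutations are exactly the 231-avoiding ones, counted by C_n; here n = 5. So B = C_5 = 42.
A − B = 4862 − 42 = 4820.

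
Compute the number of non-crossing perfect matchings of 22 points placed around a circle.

Pairing 22 circle points by 11 non-crossing chords gives C_11 matchings.
C_11 = C(22,11)/12 = 705432/12 = 58786.

58786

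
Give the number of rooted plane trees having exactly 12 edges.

208012

A rooted plane tree with 12 edges has 13 nodes, and the count is C_12.
C_12 = 208012.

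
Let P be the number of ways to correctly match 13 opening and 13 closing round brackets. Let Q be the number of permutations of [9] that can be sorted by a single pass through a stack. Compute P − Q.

738038

Balanced strings of n pairs of brackets are counted by C_n; here n = 13. So P = C_13 = 742900.
By Knuth's characterisation, the stack-sortable permutations of length 9 are the 231-avoiders, numbering C_9. So Q = C_9 = 4862.
P − Q = 742900 − 4862 = 738038.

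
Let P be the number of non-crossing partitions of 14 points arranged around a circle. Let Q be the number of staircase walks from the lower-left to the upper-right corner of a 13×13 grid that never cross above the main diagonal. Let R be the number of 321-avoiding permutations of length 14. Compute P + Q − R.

742900

Non-crossing partitions of an n-element set are counted by C_n; here n = 14. So P = C_14 = 2674440.
Sub-diagonal monotone paths from (0,0) to (13,13) biject with Dyck paths of semilength 13, giving C_13. So Q = C_13 = 742900.
Permutations of [n] avoiding any single length-3 pattern are counted by C_n; here n = 14. So R = C_14 = 2674440.
P + Q − R = 2674440 + 742900 − 2674440 = 742900.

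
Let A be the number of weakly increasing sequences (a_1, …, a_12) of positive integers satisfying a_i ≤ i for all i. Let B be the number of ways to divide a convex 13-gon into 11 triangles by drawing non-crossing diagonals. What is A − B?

149226

Weakly increasing sequences with a_i ≤ i biject with Dyck paths of semilength 12, so there are C_12. So A = C_12 = 208012.
The number of triangulations of a 13-gon is the Catalan number C_11 (index = sides − 2). So B = C_11 = 58786.
A − B = 208012 − 58786 = 149226.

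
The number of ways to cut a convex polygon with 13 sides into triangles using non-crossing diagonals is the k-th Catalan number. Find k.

The number of triangulations of a 13-gon is the Catalan number C_11 (index = sides − 2).

11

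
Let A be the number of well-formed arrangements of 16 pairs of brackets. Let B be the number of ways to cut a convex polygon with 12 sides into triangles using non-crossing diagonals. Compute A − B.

Balanced strings of n pairs of brackets are counted by C_n; here n = 16. So A = C_16 = 35357670.
A convex 12-gon is triangulated into 10 triangles, and the number of such triangulations is the Catalan number C_{12−2} = C_10. So B = C_10 = 16796.
A − B = 35357670 − 16796 = 35340874.

35340874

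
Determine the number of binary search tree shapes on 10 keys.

16796

There are C_n binary search tree shapes on n keys; with n = 10 that is C_10.
C_10 = 16796.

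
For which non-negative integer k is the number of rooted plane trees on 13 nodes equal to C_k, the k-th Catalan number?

A rooted plane tree on 13 nodes has 12 edges, and such trees are counted by C_12.

12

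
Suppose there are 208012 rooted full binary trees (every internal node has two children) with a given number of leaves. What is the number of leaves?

Full binary trees with L leaves are counted by C_{L−1}. The Catalan number equal to 208012 is C_12.
So the index is 12, and the number of leaves is 12 + 1 = 13.

13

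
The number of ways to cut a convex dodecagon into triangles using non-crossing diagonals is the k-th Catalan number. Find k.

The number of triangulations of a 12-gon is the Catalan number C_10 (index = sides − 2).

10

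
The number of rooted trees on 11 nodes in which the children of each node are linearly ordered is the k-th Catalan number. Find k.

Rooted ordered (plane) trees on m nodes have m−1 edges and are counted by C_{m−1}; m = 11 gives C_10.

10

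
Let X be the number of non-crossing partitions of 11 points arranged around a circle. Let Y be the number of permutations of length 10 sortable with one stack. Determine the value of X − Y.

41990

Non-crossing partitions of an n-element set are counted by C_n; here n = 11. So X = C_11 = 58786.
Stack-sortable permutations are exactly the 231-avoiding ones, counted by C_n; here n = 10. So Y = C_10 = 16796.
X − Y = 58786 − 16796 = 41990.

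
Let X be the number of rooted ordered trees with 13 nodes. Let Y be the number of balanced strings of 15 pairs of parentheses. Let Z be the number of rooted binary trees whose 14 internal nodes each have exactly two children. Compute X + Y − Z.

A rooted plane tree on 13 nodes has 12 edges, and such trees are counted by C_12. So X = C_12 = 208012.
Balanced strings of n pairs of brackets are counted by C_n; here n = 15. So Y = C_15 = 9694845.
Full binary trees with n internal nodes are counted by C_n; here n = 14. So Z = C_14 = 2674440.
X + Y − Z = 208012 + 9694845 − 2674440 = 7228417.

7228417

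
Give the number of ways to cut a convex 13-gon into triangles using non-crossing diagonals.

Triangulations of a convex m-gon are counted by C_{m−2}; with m = 13 this is C_11.
C_11 = C(22,11)/12 = 705432/12 = 58786.

58786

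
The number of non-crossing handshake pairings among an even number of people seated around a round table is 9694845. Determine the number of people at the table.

30

Non-crossing handshake pairings of 2n people are counted by C_n. The Catalan number equal to 9694845 is C_15.
So n = 15, and there are 2n = 30 people.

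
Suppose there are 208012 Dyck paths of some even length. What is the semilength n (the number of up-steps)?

Dyck paths of semilength n are counted by C_n, and C_12 = 208012.

12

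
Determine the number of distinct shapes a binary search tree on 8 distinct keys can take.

1430

There are C_n binary search tree shapes on n keys; with n = 8 that is C_8.
C_8 = C(16,8)/9 = 12870/9 = 1430.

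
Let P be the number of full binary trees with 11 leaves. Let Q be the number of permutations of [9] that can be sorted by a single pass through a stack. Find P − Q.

A full binary tree with L leaves has L−1 internal nodes and is counted by C_{L−1}; L = 11 gives C_10. So P = C_10 = 16796.
By Knuth's characterisation, the stack-sortable permutations of length 9 are the 231-avoiders, numbering C_9. So Q = C_9 = 4862.
P − Q = 16796 − 4862 = 11934.

11934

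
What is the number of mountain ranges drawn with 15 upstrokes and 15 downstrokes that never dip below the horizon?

9694845

Dyck paths of semilength n (length 2n) are counted by C_n; here n = 15.
C_15 = C(30,15)/16 = 155117520/16 = 9694845.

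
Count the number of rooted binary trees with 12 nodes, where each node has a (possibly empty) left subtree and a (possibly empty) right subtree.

208012

Binary trees (left/right distinguished) on n nodes are counted by C_n; here n = 12.
C_12 = 208012.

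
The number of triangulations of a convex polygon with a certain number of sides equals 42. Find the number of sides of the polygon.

Triangulations of a convex m-gon are counted by C_{m−2}; 42 = C_5.
So m − 2 = 5, giving m = 7 sides.

7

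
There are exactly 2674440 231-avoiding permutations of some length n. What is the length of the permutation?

Permutations of [n] avoiding a fixed length-3 pattern are counted by C_n. Since C_14 = 2674440, the index is 14.

14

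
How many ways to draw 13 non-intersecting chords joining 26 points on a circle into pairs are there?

742900

Non-crossing perfect matchings of 2n points on a circle are counted by C_n; with 26 points, n = 13.
C_13 = 742900.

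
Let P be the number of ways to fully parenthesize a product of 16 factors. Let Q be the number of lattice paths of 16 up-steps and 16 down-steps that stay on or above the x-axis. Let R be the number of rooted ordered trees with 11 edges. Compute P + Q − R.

44993729

Bracketing 16 factors into binary products is counted by C_{16−1} = C_15. So P = C_15 = 9694845.
Paths of 16 up- and 16 down-steps that never dip below the axis are Dyck paths; their count is C_16. So Q = C_16 = 35357670.
Rooted ordered trees with n edges are counted by C_n; here n = 11. So R = C_11 = 58786.
P + Q − R = 9694845 + 35357670 − 58786 = 44993729.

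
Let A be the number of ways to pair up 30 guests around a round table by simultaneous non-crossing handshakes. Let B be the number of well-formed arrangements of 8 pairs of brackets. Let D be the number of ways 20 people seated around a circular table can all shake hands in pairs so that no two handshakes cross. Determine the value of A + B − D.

9679479

With 30 = 2·15 people, non-crossing handshake pairings are non-crossing perfect matchings on a circle, counted by C_15. So A = C_15 = 9694845.
With 8 pairs the number of balanced bracket strings is the Catalan number C_8. So B = C_8 = 1430.
With 20 = 2·10 people, non-crossing handshake pairings are non-crossing perfect matchings on a circle, counted by C_10. So D = C_10 = 16796.
A + B − D = 9694845 + 1430 − 16796 = 9679479.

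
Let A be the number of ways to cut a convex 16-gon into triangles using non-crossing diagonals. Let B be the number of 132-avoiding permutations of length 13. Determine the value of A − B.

A convex 16-gon is triangulated into 14 triangles, and the number of such triangulations is the Catalan number C_{16−2} = C_14. So A = C_14 = 2674440.
Permutations of [n] avoiding any single length-3 pattern are counted by C_n; here n = 13. So B = C_13 = 742900.
A − B = 2674440 − 742900 = 1931540.

1931540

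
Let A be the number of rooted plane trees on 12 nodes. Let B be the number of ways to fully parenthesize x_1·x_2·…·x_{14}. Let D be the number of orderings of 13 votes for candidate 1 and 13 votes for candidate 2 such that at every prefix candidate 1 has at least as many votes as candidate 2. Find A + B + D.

1544586

Rooted ordered (plane) trees on m nodes have m−1 edges and are counted by C_{m−1}; m = 12 gives C_11. So A = C_11 = 58786.
Bracketing 14 factors into binary products is counted by C_{14−1} = C_13. So B = C_13 = 742900.
Reading a vote for the leader as '(' and for the other as ')' turns such a sequence into a balanced string of 13 pairs, so the count is C_13. So D = C_13 = 742900.
A + B + D = 58786 + 742900 + 742900 = 1544586.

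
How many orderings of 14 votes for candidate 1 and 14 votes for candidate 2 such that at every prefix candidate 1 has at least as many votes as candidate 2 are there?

2674440

Reading a vote for the leader as '(' and for the other as ')' turns such a sequence into a balanced string of 14 pairs, so the count is C_14.
C_14 = 2674440.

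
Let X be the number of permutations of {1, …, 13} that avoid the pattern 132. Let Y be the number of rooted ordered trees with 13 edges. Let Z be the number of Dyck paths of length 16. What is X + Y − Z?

1484370

Permutations of [n] avoiding any single length-3 pattern are counted by C_n; here n = 13. So X = C_13 = 742900.
Rooted ordered trees with n edges are counted by C_n; here n = 13. So Y = C_13 = 742900.
Paths of 8 up- and 8 down-steps that never dip below the axis are Dyck paths; their count is C_8. So Z = C_8 = 1430.
X + Y − Z = 742900 + 742900 − 1430 = 1484370.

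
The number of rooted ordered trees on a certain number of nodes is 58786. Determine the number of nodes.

12

Rooted ordered trees on m nodes are counted by C_{m−1}; 58786 = C_11.
So the index is 11, and the number of nodes is 11 + 1 = 12.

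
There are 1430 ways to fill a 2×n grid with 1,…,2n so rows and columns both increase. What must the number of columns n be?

8

Standard Young tableaux of shape 2×n are counted by C_n; 1430 = C_8.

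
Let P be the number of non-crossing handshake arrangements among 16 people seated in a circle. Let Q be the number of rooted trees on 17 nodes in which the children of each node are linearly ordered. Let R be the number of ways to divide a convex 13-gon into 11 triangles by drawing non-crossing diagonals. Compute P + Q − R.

Non-crossing handshake pairings of 2n people are counted by C_n; 16 people gives n = 8. So P = C_8 = 1430.
A rooted plane tree on 17 nodes has 16 edges, and such trees are counted by C_16. So Q = C_16 = 35357670.
Triangulations of a convex m-gon are counted by C_{m−2}; with m = 13 this is C_11. So R = C_11 = 58786.
P + Q − R = 1430 + 35357670 − 58786 = 35300314.

35300314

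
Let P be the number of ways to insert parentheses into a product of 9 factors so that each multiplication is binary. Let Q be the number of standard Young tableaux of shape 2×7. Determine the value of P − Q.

1001

Parenthesizations of m factors correspond to full binary trees with m leaves, counted by C_{m−1}; m = 9 gives C_8. So P = C_8 = 1430.
Standard Young tableaux of shape 2×n are counted by C_n; here n = 7. So Q = C_7 = 429.
P − Q = 1430 − 429 = 1001.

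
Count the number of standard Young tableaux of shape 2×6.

Standard Young tableaux of shape 2×n are counted by C_n; here n = 6.
C_6 = C(12,6)/7 = 924/7 = 132.

132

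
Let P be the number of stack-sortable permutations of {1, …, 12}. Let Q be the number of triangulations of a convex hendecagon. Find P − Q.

203150

By Knuth's characterisation, the stack-sortable permutations of length 12 are the 231-avoiders, numbering C_12. So P = C_12 = 208012.
The number of triangulations of an 11-gon is the Catalan number C_9 (index = sides − 2). So Q = C_9 = 4862.
P − Q = 208012 − 4862 = 203150.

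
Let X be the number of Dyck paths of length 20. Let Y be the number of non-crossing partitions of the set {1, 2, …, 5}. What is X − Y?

Dyck paths of semilength n (length 2n) are counted by C_n; here n = 10. So X = C_10 = 16796.
The non-crossing partitions of [5] form a lattice of size C_5. So Y = C_5 = 42.
X − Y = 16796 − 42 = 16754.

16754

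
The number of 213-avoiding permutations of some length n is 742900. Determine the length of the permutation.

Permutations of [n] avoiding a fixed length-3 pattern are counted by C_n, and C_13 = 742900.

13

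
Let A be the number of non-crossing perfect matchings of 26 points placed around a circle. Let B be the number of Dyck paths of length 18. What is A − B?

738038

Non-crossing perfect matchings of 2n points on a circle are counted by C_n; with 26 points, n = 13. So A = C_13 = 742900.
Dyck paths of semilength n (length 2n) are counted by C_n; here n = 9. So B = C_9 = 4862.
A − B = 742900 − 4862 = 738038.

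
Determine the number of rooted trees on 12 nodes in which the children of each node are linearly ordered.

58786

Rooted ordered (plane) trees on m nodes have m−1 edges and are counted by C_{m−1}; m = 12 gives C_11.
C_11 = C_10 · 2(2·10+1)/(10+2) = 16796 · 42/12 = 58786.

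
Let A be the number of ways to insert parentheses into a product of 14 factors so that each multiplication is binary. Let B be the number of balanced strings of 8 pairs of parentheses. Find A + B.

Ways to associate a product of 14 factors correspond to binary trees on 14 leaves, so the count is C_13. So A = C_13 = 742900.
A balanced arrangement of 8 bracket pairs is a Dyck word of semilength 8, so the count is C_8. So B = C_8 = 1430.
A + B = 742900 + 1430 = 744330.

744330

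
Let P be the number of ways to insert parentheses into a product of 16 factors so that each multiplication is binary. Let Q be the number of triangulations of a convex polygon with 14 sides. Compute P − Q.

9486833

Bracketing 16 factors into binary products is counted by C_{16−1} = C_15. So P = C_15 = 9694845.
A convex 14-gon is triangulated into 12 triangles, and the number of such triangulations is the Catalan number C_{14−2} = C_12. So Q = C_12 = 208012.
P − Q = 9694845 − 208012 = 9486833.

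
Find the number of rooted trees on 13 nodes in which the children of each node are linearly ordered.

Rooted ordered (plane) trees on m nodes have m−1 edges and are counted by C_{m−1}; m = 13 gives C_12.
C_12 = 208012.

208012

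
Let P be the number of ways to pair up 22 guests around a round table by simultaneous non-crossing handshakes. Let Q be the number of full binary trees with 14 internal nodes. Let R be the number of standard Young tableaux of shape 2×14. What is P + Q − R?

Non-crossing handshake pairings of 2n people are counted by C_n; 22 people gives n = 11. So P = C_11 = 58786.
Full binary trees with n internal nodes are counted by C_n; here n = 14. So Q = C_14 = 2674440.
By the hook-length formula (or a Dyck-path bijection), SYT of shape 2×14 number C_14. So R = C_14 = 2674440.
P + Q − R = 58786 + 2674440 − 2674440 = 58786.

58786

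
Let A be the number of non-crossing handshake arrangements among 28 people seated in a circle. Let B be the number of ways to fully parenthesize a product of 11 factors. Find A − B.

Non-crossing handshake pairings of 2n people are counted by C_n; 28 people gives n = 14. So A = C_14 = 2674440.
Parenthesizations of m factors correspond to full binary trees with m leaves, counted by C_{m−1}; m = 11 gives C_10. So B = C_10 = 16796.
A − B = 2674440 − 16796 = 2657644.

2657644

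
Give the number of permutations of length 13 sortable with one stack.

742900

Stack-sortable permutations are exactly the 231-avoiding ones, counted by C_n; here n = 13.
C_13 = C_12 · 2(2·12+1)/(12+2) = 208012 · 50/14 = 742900.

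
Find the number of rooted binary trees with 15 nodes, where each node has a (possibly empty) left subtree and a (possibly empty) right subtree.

9694845

Binary trees (left/right distinguished) on n nodes are counted by C_n; here n = 15.
C_15 = C(30,15)/16 = 155117520/16 = 9694845.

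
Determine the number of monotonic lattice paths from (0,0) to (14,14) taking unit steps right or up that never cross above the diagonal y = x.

2674440

Sub-diagonal monotone paths from (0,0) to (14,14) biject with Dyck paths of semilength 14, giving C_14.
C_14 = C_13 · 2(2·13+1)/(13+2) = 742900 · 54/15 = 2674440.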